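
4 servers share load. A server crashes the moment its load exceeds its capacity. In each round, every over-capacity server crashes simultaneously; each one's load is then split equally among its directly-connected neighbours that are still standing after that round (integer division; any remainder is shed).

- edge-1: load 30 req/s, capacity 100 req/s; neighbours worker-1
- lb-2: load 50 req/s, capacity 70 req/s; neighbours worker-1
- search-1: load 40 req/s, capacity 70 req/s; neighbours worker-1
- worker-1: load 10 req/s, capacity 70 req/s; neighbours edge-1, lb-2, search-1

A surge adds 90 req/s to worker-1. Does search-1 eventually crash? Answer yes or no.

Round 1 — worker-1 at 100 > 70. worker-1 crashes.
  worker-1 sheds 100 req/s to edge-1, lb-2, search-1: 33 each (1 lost).
    edge-1: 30+33 = 63 ≤ 100
    lb-2: 50+33 = 83 > 70
    search-1: 40+33 = 73 > 70
Round 2 — lb-2, search-1 crash.
  lb-2 sheds 83 req/s: no online neighbours, lost.
  search-1 sheds 73 req/s: no online neighbours, lost.
No further crashes.

yes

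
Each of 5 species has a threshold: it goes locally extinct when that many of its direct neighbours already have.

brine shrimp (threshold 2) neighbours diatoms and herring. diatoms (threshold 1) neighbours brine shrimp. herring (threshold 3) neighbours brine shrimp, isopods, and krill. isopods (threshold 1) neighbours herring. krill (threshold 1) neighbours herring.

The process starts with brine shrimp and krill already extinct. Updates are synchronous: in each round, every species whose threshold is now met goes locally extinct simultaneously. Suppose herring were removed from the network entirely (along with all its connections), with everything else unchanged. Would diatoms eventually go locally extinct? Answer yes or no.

yes

With herring removed:
Round 1 — brine shrimp, krill go locally extinct (initial).
Round 2 — checking thresholds:
  diatoms: 1 of 1 neighbours ≥ 1, goes locally extinct.
Round 3 — no new extinctions; cascade stops.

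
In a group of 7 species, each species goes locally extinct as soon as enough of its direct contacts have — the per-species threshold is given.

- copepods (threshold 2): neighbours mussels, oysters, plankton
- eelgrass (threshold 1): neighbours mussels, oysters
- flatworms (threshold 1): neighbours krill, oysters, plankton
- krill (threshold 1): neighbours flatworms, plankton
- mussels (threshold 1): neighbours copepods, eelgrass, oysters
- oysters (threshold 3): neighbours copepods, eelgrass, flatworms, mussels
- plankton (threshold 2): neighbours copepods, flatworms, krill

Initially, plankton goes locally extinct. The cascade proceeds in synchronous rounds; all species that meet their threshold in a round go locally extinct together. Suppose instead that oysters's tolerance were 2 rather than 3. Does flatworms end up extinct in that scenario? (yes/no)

yes

With oysters's tolerance at 2:
Round 1 — plankton goes locally extinct (initial).
Round 2 — checking thresholds:
  copepods: 1 of 3 neighbours < 2, not yet.
  flatworms: 1 of 3 neighbours ≥ 1, goes locally extinct.
  krill: 1 of 2 neighbours ≥ 1, goes locally extinct.
Round 3 — no new extinctions; cascade stops.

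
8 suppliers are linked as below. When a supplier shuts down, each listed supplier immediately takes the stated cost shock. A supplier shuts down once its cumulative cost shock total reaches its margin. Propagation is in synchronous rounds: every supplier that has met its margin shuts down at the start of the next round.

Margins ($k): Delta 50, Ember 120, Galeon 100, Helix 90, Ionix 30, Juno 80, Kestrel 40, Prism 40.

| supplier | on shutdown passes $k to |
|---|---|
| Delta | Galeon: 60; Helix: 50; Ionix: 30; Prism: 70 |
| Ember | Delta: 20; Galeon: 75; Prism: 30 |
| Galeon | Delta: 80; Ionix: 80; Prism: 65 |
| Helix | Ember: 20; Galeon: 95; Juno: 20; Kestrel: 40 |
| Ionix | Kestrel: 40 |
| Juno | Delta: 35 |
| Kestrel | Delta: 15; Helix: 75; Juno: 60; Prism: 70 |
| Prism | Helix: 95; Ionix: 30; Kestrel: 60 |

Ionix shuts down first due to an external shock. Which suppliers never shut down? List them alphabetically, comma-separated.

Round 1 — Ionix shuts down (initial).
  Kestrel: +40 → 40 ≥ 40
Round 2 — Kestrel shuts down.
  Delta: +15 → 15 < 50
  Helix: +75 → 75 < 90
  Juno: +60 → 60 < 80
  Prism: +70 → 70 ≥ 40
Round 3 — Prism shuts down.
  Helix: +95 → 170 ≥ 90
Round 4 — Helix shuts down.
  Ember: +20 → 20 < 120
  Galeon: +95 → 95 < 100
  Juno: +20 → 80 ≥ 80
Round 5 — Juno shuts down.
  Delta: +35 → 50 ≥ 50
Round 6 — Delta shuts down.
  Galeon: +60 → 155 ≥ 100
Round 7 — Galeon shuts down.
No further shutdowns.

Ember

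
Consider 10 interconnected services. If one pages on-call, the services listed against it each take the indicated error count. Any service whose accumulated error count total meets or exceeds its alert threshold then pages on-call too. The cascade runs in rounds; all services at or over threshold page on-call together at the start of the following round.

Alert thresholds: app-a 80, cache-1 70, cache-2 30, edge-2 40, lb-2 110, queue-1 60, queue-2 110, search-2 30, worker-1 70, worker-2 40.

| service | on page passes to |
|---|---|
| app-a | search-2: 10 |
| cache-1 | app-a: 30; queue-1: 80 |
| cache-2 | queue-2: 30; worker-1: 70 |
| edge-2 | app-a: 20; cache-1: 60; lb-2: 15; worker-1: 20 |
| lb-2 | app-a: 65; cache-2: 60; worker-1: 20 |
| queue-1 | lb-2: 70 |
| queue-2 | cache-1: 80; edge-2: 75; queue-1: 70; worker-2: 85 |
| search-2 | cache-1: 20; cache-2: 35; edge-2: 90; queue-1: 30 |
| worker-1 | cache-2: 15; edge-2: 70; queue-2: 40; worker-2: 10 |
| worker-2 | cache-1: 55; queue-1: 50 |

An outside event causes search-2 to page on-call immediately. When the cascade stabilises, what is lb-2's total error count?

Round 1 — search-2 pages on-call (initial).
  cache-1: +20 → 20 < 70
  cache-2: +35 → 35 ≥ 30
  edge-2: +90 → 90 ≥ 40
  queue-1: +30 → 30 < 60
Round 2 — cache-2, edge-2 page on-call.
  app-a: +20 → 20 < 80
  cache-1: +60 → 80 ≥ 70
  lb-2: +15 → 15 < 110
  queue-2: +30 → 30 < 110
  worker-1: +70+20 → 90 ≥ 70
Round 3 — cache-1, worker-1 page on-call.
  app-a: +30 → 50 < 80
  queue-1: +80 → 110 ≥ 60
  queue-2: +40 → 70 < 110
  worker-2: +10 → 10 < 40
Round 4 — queue-1 pages on-call.
  lb-2: +70 → 85 < 110
No further pages.

85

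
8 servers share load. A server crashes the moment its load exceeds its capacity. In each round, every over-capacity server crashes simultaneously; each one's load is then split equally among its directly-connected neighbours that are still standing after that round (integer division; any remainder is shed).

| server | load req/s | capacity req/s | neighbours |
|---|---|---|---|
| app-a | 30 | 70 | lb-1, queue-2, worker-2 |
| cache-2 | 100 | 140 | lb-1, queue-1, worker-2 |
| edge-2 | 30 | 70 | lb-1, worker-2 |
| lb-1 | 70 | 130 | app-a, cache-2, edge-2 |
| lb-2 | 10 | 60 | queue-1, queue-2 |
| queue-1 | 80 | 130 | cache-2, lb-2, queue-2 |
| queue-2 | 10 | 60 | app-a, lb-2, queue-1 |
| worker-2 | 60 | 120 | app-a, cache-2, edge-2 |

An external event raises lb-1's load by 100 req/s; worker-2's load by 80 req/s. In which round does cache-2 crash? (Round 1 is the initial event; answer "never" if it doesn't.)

2

Round 1 — lb-1 at 170 > 130; worker-2 at 140 > 120. lb-1, worker-2 crash.
  lb-1 sheds 170 req/s to app-a, cache-2, edge-2: 56 each (2 lost).
    app-a: 30+56 = 86 > 70
    cache-2: 100+56 = 156 > 140
    edge-2: 30+56 = 86 > 70
  worker-2 sheds 140 req/s to app-a, cache-2, edge-2: 46 each (2 lost).
    app-a: 86+46 = 132 > 70
    cache-2: 156+46 = 202 > 140
    edge-2: 86+46 = 132 > 70
Round 2 — app-a, cache-2, edge-2 crash.
  app-a sheds 132 req/s to queue-2: 132 each.
    queue-2: 10+132 = 142 > 60
  cache-2 sheds 202 req/s to queue-1: 202 each.
    queue-1: 80+202 = 282 > 130
  edge-2 sheds 132 req/s: no online neighbours, lost.
Round 3 — queue-1, queue-2 crash.
  queue-1 sheds 282 req/s to lb-2: 282 each.
    lb-2: 10+282 = 292 > 60
  queue-2 sheds 142 req/s to lb-2: 142 each.
    lb-2: 292+142 = 434 > 60
Round 4 — lb-2 crashes.
  lb-2 sheds 434 req/s: no online neighbours, lost.
No further crashes.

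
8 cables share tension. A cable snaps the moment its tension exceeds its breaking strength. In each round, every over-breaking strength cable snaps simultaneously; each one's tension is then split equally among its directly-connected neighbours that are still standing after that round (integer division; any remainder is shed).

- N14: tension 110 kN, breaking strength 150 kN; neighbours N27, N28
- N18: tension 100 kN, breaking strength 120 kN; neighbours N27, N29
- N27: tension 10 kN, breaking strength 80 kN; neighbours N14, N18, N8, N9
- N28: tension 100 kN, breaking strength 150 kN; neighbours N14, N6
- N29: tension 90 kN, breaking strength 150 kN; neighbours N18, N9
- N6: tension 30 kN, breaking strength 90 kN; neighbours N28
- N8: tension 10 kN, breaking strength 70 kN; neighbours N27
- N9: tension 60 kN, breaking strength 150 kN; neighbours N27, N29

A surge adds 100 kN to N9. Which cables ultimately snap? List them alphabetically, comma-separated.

Round 1 — N9 at 160 > 150. N9 snaps.
  N9 sheds 160 kN to N27, N29: 80 each.
    N27: 10+80 = 90 > 80
    N29: 90+80 = 170 > 150
Round 2 — N27, N29 snap.
  N27 sheds 90 kN to N14, N18, N8: 30 each.
    N14: 110+30 = 140 ≤ 150
    N18: 100+30 = 130 > 120
    N8: 10+30 = 40 ≤ 70
  N29 sheds 170 kN to N18: 170 each.
    N18: 130+170 = 300 > 120
Round 3 — N18 snaps.
  N18 sheds 300 kN: no online neighbours, lost.
No further breaks.

N18, N27, N29, N9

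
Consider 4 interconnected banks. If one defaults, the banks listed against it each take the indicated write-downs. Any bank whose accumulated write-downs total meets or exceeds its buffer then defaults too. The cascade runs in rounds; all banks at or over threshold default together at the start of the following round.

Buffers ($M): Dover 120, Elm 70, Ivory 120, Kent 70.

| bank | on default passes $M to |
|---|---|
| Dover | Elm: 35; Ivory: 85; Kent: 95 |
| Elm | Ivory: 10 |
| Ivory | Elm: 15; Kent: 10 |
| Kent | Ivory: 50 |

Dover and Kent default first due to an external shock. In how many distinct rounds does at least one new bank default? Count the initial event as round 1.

2

Round 1 — Dover, Kent default (initial).
  Elm: +35 → 35 < 70
  Ivory: +85+50 → 135 ≥ 120
Round 2 — Ivory defaults.
  Elm: +15 → 50 < 70
No further defaults.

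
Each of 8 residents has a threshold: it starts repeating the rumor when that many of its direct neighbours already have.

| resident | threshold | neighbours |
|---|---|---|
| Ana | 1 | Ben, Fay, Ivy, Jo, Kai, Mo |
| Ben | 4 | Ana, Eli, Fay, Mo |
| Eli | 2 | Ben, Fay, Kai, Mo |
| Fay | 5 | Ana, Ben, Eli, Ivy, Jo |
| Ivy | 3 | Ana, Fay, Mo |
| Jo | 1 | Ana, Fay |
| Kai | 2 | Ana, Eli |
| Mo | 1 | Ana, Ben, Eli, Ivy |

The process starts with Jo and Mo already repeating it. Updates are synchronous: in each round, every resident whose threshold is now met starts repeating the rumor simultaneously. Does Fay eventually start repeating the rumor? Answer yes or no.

no

Round 1 — Jo, Mo start repeating the rumor (initial).
Round 2 — checking thresholds:
  Ana: 2 of 6 neighbours ≥ 1, starts repeating the rumor.
  Ben: 1 of 4 neighbours < 4, below threshold.
  Eli: 1 of 4 neighbours < 2, below threshold.
  Fay: 1 of 5 neighbours < 5, below threshold.
  Ivy: 1 of 3 neighbours < 3, below threshold.
Round 3 — no new spreads; cascade stops.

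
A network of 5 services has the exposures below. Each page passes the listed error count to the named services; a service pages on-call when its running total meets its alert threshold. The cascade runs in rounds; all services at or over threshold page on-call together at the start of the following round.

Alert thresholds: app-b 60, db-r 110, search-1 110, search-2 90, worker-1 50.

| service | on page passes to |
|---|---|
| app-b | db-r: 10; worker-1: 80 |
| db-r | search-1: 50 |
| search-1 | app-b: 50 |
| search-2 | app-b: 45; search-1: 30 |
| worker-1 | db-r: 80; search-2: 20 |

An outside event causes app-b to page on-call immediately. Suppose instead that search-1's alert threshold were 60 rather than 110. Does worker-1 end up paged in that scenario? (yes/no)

With search-1's alert threshold at 60:
Round 1 — app-b pages on-call (initial).
  db-r: +10 → 10 < 110
  worker-1: +80 → 80 ≥ 50
Round 2 — worker-1 pages on-call.
  db-r: +80 → 90 < 110
  search-2: +20 → 20 < 90
No further pages.

yes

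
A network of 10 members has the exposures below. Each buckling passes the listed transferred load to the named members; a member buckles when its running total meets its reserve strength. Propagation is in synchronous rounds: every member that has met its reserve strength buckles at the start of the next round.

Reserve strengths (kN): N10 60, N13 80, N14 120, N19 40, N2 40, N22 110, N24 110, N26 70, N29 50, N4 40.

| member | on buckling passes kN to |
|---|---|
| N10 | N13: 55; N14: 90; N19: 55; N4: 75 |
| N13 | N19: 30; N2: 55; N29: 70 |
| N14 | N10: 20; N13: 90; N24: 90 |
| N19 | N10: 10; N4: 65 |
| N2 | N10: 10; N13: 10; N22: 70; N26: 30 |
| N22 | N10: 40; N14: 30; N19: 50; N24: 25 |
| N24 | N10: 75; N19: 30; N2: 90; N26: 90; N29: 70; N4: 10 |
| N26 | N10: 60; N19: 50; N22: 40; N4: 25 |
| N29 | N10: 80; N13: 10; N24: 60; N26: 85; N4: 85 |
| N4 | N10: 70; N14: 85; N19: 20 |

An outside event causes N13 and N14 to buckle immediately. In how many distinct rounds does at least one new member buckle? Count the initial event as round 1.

4

Round 1 — N13, N14 buckle (initial).
  N10: +20 → 20 < 60
  N19: +30 → 30 < 40
  N2: +55 → 55 ≥ 40
  N24: +90 → 90 < 110
  N29: +70 → 70 ≥ 50
Round 2 — N2, N29 buckle.
  N10: +10+80 → 110 ≥ 60
  N22: +70 → 70 < 110
  N24: +60 → 150 ≥ 110
  N26: +30+85 → 115 ≥ 70
  N4: +85 → 85 ≥ 40
Round 3 — N10, N24, N26, N4 buckle.
  N19: +55+30+50+20 → 185 ≥ 40
  N22: +40 → 110 ≥ 110
Round 4 — N19, N22 buckle.
No further bucklings.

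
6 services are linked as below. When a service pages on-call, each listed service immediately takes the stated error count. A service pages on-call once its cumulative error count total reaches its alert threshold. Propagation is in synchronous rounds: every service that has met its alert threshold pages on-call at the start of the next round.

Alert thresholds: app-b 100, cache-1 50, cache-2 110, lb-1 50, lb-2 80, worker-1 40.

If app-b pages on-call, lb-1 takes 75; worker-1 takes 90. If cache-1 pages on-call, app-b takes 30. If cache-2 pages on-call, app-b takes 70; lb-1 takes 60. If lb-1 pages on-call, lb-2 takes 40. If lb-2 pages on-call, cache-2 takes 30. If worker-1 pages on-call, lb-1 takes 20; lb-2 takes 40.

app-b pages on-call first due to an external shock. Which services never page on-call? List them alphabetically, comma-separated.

Round 1 — app-b pages on-call (initial).
  lb-1: +75 → 75 ≥ 50
  worker-1: +90 → 90 ≥ 40
Round 2 — lb-1, worker-1 page on-call.
  lb-2: +40+40 → 80 ≥ 80
Round 3 — lb-2 pages on-call.
  cache-2: +30 → 30 < 110
No further pages.

cache-1, cache-2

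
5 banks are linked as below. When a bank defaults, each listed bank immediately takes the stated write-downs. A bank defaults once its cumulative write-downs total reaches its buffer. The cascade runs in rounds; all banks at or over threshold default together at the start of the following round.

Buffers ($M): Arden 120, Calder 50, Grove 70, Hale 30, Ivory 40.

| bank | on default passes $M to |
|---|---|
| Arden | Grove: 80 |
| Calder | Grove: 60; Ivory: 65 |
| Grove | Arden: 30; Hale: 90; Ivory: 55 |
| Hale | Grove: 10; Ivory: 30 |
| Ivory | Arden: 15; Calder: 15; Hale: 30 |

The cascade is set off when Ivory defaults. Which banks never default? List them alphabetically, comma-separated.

Round 1 — Ivory defaults (initial).
  Arden: +15 → 15 < 120
  Calder: +15 → 15 < 50
  Hale: +30 → 30 ≥ 30
Round 2 — Hale defaults.
  Grove: +10 → 10 < 70
No further defaults.

Arden, Calder, Grove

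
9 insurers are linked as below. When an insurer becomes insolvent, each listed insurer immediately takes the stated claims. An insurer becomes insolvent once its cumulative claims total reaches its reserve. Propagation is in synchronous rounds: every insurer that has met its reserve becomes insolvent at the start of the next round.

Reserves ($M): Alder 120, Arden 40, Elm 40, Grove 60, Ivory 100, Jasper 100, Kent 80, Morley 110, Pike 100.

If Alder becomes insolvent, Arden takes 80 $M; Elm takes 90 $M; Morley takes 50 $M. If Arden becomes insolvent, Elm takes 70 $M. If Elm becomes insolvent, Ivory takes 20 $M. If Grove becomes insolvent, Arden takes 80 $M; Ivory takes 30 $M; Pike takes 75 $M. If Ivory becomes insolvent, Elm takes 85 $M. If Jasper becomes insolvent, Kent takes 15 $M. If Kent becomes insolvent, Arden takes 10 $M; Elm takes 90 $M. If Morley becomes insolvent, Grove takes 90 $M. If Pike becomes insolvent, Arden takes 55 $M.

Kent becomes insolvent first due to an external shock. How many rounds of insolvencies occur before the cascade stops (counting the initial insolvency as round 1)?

Round 1 — Kent becomes insolvent (initial).
  Arden: +10 → 10 < 40
  Elm: +90 → 90 ≥ 40
Round 2 — Elm becomes insolvent.
  Ivory: +20 → 20 < 100
No further insolvencies.

2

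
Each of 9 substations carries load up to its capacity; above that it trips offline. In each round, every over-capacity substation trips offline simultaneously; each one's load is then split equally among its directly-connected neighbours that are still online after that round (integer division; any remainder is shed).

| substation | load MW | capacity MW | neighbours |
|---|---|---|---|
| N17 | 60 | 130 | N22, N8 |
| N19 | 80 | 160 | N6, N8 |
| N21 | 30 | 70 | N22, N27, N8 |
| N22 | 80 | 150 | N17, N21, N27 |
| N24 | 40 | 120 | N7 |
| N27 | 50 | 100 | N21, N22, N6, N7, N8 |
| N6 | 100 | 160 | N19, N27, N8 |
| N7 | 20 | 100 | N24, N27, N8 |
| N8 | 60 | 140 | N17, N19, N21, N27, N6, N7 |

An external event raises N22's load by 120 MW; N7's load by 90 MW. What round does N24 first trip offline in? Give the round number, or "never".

never

Round 1 — N22 at 200 > 150; N7 at 110 > 100. N22, N7 trip offline.
  N22 sheds 200 MW to N17, N21, N27: 66 each (2 lost).
    N17: 60+66 = 126 ≤ 130
    N21: 30+66 = 96 > 70
    N27: 50+66 = 116 > 100
  N7 sheds 110 MW to N24, N27, N8: 36 each (2 lost).
    N24: 40+36 = 76 ≤ 120
    N27: 116+36 = 152 > 100
    N8: 60+36 = 96 ≤ 140
Round 2 — N21, N27 trip offline.
  N21 sheds 96 MW to N8: 96 each.
    N8: 96+96 = 192 > 140
  N27 sheds 152 MW to N6, N8: 76 each.
    N6: 100+76 = 176 > 160
    N8: 192+76 = 268 > 140
Round 3 — N6, N8 trip offline.
  N6 sheds 176 MW to N19: 176 each.
    N19: 80+176 = 256 > 160
  N8 sheds 268 MW to N17, N19: 134 each.
    N17: 126+134 = 260 > 130
    N19: 256+134 = 390 > 160
Round 4 — N17, N19 trip offline.
  N17 sheds 260 MW: no online neighbours, lost.
  N19 sheds 390 MW: no online neighbours, lost.
No further trips.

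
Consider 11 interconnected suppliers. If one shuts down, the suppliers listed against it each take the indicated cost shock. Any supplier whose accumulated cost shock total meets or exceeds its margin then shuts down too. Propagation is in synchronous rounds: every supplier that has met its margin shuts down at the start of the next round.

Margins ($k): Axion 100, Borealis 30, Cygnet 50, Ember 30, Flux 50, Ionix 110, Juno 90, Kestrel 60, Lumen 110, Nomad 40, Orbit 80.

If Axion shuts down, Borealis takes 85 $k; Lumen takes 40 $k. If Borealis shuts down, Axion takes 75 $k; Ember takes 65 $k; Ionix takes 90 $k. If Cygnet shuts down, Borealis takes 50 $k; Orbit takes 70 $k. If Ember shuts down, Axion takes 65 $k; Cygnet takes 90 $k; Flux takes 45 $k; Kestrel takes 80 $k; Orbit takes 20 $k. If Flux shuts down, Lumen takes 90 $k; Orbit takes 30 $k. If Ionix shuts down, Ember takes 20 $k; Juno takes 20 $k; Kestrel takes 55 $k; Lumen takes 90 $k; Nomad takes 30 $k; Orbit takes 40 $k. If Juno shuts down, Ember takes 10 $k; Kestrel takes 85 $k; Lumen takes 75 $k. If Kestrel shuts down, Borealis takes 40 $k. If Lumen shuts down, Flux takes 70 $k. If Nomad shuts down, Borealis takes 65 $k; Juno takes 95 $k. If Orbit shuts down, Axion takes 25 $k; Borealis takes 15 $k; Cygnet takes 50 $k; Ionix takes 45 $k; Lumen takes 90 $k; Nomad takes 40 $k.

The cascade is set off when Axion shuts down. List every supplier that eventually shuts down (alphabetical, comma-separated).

Axion, Borealis, Cygnet, Ember, Flux, Ionix, Juno, Kestrel, Lumen, Nomad, Orbit

Round 1 — Axion shuts down (initial).
  Borealis: +85 → 85 ≥ 30
  Lumen: +40 → 40 < 110
Round 2 — Borealis shuts down.
  Ember: +65 → 65 ≥ 30
  Ionix: +90 → 90 < 110
Round 3 — Ember shuts down.
  Cygnet: +90 → 90 ≥ 50
  Flux: +45 → 45 < 50
  Kestrel: +80 → 80 ≥ 60
  Orbit: +20 → 20 < 80
Round 4 — Cygnet, Kestrel shut down.
  Orbit: +70 → 90 ≥ 80
Round 5 — Orbit shuts down.
  Ionix: +45 → 135 ≥ 110
  Lumen: +90 → 130 ≥ 110
  Nomad: +40 → 40 ≥ 40
Round 6 — Ionix, Lumen, Nomad shut down.
  Flux: +70 → 115 ≥ 50
  Juno: +20+95 → 115 ≥ 90
Round 7 — Flux, Juno shut down.
No further shutdowns.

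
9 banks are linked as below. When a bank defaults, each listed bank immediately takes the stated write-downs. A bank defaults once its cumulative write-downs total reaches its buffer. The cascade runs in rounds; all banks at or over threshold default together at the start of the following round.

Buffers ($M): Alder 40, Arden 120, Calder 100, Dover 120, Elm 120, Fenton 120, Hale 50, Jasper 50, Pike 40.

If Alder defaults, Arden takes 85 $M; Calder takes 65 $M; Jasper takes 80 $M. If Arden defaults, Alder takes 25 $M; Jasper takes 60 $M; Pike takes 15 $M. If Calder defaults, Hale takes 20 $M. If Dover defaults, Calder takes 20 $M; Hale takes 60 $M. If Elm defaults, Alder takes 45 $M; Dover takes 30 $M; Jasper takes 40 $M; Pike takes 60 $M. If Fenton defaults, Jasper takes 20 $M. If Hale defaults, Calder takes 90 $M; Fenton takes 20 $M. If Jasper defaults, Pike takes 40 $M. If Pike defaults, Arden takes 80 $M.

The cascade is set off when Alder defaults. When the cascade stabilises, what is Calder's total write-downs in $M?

Round 1 — Alder defaults (initial).
  Arden: +85 → 85 < 120
  Calder: +65 → 65 < 100
  Jasper: +80 → 80 ≥ 50
Round 2 — Jasper defaults.
  Pike: +40 → 40 ≥ 40
Round 3 — Pike defaults.
  Arden: +80 → 165 ≥ 120
Round 4 — Arden defaults.
No further defaults.

65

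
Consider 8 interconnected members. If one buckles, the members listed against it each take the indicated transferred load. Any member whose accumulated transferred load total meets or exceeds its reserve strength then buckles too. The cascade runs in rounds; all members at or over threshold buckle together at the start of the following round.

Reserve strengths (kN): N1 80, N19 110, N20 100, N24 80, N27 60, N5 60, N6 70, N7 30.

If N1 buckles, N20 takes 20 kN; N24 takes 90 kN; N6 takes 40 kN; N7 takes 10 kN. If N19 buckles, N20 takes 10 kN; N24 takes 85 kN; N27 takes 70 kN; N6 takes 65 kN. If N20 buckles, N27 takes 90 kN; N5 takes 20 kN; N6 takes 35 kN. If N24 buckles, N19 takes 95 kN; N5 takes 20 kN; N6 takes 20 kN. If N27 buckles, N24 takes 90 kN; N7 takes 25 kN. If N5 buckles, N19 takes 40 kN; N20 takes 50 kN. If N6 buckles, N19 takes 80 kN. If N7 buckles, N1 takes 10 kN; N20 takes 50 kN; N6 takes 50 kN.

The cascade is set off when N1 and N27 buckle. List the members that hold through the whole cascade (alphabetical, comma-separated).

Round 1 — N1, N27 buckle (initial).
  N20: +20 → 20 < 100
  N24: +90+90 → 180 ≥ 80
  N6: +40 → 40 < 70
  N7: +10+25 → 35 ≥ 30
Round 2 — N24, N7 buckle.
  N19: +95 → 95 < 110
  N20: +50 → 70 < 100
  N5: +20 → 20 < 60
  N6: +20+50 → 110 ≥ 70
Round 3 — N6 buckles.
  N19: +80 → 175 ≥ 110
Round 4 — N19 buckles.
  N20: +10 → 80 < 100
No further bucklings.

N20, N5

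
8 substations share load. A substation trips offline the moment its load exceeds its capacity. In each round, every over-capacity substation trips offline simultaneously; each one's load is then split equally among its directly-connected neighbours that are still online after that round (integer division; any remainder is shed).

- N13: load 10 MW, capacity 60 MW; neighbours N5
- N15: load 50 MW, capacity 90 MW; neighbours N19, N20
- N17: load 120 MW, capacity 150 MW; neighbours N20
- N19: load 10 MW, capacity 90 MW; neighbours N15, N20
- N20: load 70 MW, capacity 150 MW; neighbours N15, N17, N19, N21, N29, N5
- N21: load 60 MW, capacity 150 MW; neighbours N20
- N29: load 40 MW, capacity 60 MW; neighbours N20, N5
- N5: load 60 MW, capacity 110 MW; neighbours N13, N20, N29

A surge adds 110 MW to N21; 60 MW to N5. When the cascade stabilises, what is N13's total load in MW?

50

Round 1 — N21 at 170 > 150; N5 at 120 > 110. N21, N5 trip offline.
  N21 sheds 170 MW to N20: 170 each.
    N20: 70+170 = 240 > 150
  N5 sheds 120 MW to N13, N20, N29: 40 each.
    N13: 10+40 = 50 ≤ 60
    N20: 240+40 = 280 > 150
    N29: 40+40 = 80 > 60
Round 2 — N20, N29 trip offline.
  N20 sheds 280 MW to N15, N17, N19: 93 each (1 lost).
    N15: 50+93 = 143 > 90
    N17: 120+93 = 213 > 150
    N19: 10+93 = 103 > 90
  N29 sheds 80 MW: no online neighbours, lost.
Round 3 — N15, N17, N19 trip offline.
  N15 sheds 143 MW: no online neighbours, lost.
  N17 sheds 213 MW: no online neighbours, lost.
  N19 sheds 103 MW: no online neighbours, lost.
No further trips.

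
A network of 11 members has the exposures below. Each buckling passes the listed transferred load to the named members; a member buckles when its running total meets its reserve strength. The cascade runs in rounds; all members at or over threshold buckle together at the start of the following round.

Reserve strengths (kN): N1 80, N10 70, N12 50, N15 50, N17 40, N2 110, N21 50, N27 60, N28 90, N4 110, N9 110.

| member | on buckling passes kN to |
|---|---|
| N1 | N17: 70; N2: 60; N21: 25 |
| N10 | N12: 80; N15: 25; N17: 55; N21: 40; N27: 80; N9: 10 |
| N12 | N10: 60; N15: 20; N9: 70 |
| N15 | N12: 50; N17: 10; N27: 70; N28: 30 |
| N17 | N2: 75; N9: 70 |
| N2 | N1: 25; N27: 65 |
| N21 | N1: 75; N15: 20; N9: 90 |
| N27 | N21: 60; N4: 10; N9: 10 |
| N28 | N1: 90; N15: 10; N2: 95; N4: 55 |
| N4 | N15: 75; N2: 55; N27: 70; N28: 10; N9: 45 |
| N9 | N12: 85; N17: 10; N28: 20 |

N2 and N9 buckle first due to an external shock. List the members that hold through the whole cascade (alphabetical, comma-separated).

N10, N15, N28, N4

Round 1 — N2, N9 buckle (initial).
  N1: +25 → 25 < 80
  N12: +85 → 85 ≥ 50
  N17: +10 → 10 < 40
  N27: +65 → 65 ≥ 60
  N28: +20 → 20 < 90
Round 2 — N12, N27 buckle.
  N10: +60 → 60 < 70
  N15: +20 → 20 < 50
  N21: +60 → 60 ≥ 50
  N4: +10 → 10 < 110
Round 3 — N21 buckles.
  N1: +75 → 100 ≥ 80
  N15: +20 → 40 < 50
Round 4 — N1 buckles.
  N17: +70 → 80 ≥ 40
Round 5 — N17 buckles.
No further bucklings.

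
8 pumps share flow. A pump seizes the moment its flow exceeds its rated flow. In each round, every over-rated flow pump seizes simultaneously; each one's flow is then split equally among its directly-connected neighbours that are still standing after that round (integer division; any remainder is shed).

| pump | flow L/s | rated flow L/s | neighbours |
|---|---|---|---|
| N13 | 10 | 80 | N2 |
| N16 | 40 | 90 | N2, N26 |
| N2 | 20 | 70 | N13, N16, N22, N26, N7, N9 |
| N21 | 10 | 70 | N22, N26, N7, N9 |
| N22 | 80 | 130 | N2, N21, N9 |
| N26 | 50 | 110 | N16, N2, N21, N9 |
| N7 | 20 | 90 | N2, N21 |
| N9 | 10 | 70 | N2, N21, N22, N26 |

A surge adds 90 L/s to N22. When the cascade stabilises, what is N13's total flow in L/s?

Round 1 — N22 at 170 > 130. N22 seizes.
  N22 sheds 170 L/s to N2, N21, N9: 56 each (2 lost).
    N2: 20+56 = 76 > 70
    N21: 10+56 = 66 ≤ 70
    N9: 10+56 = 66 ≤ 70
Round 2 — N2 seizes.
  N2 sheds 76 L/s to N13, N16, N26, N7, N9: 15 each (1 lost).
    N13: 10+15 = 25 ≤ 80
    N16: 40+15 = 55 ≤ 90
    N26: 50+15 = 65 ≤ 110
    N7: 20+15 = 35 ≤ 90
    N9: 66+15 = 81 > 70
Round 3 — N9 seizes.
  N9 sheds 81 L/s to N21, N26: 40 each (1 lost).
    N21: 66+40 = 106 > 70
    N26: 65+40 = 105 ≤ 110
Round 4 — N21 seizes.
  N21 sheds 106 L/s to N26, N7: 53 each.
    N26: 105+53 = 158 > 110
    N7: 35+53 = 88 ≤ 90
Round 5 — N26 seizes.
  N26 sheds 158 L/s to N16: 158 each.
    N16: 55+158 = 213 > 90
Round 6 — N16 seizes.
  N16 sheds 213 L/s: no online neighbours, lost.
No further seizures.

25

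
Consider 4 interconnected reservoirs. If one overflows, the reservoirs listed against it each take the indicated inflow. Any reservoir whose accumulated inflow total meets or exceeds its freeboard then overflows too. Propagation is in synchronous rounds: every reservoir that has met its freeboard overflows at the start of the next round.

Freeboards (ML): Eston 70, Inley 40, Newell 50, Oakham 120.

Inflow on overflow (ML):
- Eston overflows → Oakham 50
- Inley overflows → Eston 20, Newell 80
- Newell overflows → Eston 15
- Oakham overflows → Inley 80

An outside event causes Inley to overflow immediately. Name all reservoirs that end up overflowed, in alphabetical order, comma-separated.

Inley, Newell

Round 1 — Inley overflows (initial).
  Eston: +20 → 20 < 70
  Newell: +80 → 80 ≥ 50
Round 2 — Newell overflows.
  Eston: +15 → 35 < 70
No further overflows.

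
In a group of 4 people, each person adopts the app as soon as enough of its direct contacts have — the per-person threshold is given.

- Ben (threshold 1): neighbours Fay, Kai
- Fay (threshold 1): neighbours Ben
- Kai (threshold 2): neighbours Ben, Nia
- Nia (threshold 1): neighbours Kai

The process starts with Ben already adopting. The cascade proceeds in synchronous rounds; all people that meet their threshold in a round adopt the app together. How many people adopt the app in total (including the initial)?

Round 1 — Ben adopts the app (initial).
Round 2 — checking thresholds:
  Fay: 1 of 1 neighbours ≥ 1, adopts the app.
  Kai: 1 of 2 neighbours < 2, not yet.
Round 3 — no new adoptions; cascade stops.

2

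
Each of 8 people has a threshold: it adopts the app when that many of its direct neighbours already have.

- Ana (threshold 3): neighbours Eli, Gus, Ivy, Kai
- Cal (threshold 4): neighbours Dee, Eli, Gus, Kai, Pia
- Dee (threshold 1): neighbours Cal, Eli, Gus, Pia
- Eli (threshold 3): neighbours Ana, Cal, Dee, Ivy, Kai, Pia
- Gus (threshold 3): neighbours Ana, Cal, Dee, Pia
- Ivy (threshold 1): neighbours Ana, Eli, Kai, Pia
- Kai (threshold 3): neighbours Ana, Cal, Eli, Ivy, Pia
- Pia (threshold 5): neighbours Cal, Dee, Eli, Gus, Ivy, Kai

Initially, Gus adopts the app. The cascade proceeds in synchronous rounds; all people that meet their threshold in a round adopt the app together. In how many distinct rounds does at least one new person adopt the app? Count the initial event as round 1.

Round 1 — Gus adopts the app (initial).
Round 2 — checking thresholds:
  Ana: 1 of 4 neighbours < 3, not yet.
  Cal: 1 of 5 neighbours < 4, not yet.
  Dee: 1 of 4 neighbours ≥ 1, adopts the app.
  Pia: 1 of 6 neighbours < 5, not yet.
Round 3 — no new adoptions; cascade stops.

2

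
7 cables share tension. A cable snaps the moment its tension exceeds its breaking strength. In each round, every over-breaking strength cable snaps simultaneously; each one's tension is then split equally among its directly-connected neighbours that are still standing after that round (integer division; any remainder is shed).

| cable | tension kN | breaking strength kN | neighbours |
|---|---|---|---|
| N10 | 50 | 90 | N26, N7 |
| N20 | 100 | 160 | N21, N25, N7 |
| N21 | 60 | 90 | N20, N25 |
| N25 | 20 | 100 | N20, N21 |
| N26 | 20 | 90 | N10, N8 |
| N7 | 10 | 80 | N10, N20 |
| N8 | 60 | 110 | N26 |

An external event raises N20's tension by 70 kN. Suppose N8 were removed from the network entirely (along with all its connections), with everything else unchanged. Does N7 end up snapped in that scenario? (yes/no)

no

With N8 removed:
Round 1 — N20 at 170 > 160. N20 snaps.
  N20 sheds 170 kN to N21, N25, N7: 56 each (2 lost).
    N21: 60+56 = 116 > 90
    N25: 20+56 = 76 ≤ 100
    N7: 10+56 = 66 ≤ 80
Round 2 — N21 snaps.
  N21 sheds 116 kN to N25: 116 each.
    N25: 76+116 = 192 > 100
Round 3 — N25 snaps.
  N25 sheds 192 kN: no online neighbours, lost.
No further breaks.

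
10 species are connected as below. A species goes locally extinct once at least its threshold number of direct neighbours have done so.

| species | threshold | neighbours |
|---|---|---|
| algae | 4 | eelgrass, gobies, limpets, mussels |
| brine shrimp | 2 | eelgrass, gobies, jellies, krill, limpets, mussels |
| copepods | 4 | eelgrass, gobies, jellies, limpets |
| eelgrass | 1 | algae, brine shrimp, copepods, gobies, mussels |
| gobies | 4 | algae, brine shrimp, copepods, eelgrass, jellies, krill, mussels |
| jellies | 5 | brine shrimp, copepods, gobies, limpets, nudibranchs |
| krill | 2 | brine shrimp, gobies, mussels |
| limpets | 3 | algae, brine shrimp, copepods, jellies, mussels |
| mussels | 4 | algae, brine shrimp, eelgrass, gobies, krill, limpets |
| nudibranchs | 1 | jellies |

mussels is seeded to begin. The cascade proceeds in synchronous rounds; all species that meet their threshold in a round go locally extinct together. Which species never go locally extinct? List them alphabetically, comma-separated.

Round 1 — mussels goes locally extinct (initial).
Round 2 — checking thresholds:
  algae: 1 of 4 neighbours < 4, not yet.
  brine shrimp: 1 of 6 neighbours < 2, not yet.
  eelgrass: 1 of 5 neighbours ≥ 1, goes locally extinct.
  gobies: 1 of 7 neighbours < 4, not yet.
  krill: 1 of 3 neighbours < 2, not yet.
  limpets: 1 of 5 neighbours < 3, not yet.
Round 3 — checking thresholds:
  algae: 2 of 4 neighbours < 4, not yet.
  brine shrimp: 2 of 6 neighbours ≥ 2, goes locally extinct.
  copepods: 1 of 4 neighbours < 4, not yet.
  gobies: 2 of 7 neighbours < 4, not yet.
  krill: 1 of 3 neighbours < 2, not yet.
  limpets: 1 of 5 neighbours < 3, not yet.
Round 4 — checking thresholds:
  algae: 2 of 4 neighbours < 4, not yet.
  copepods: 1 of 4 neighbours < 4, not yet.
  gobies: 3 of 7 neighbours < 4, not yet.
  jellies: 1 of 5 neighbours < 5, not yet.
  krill: 2 of 3 neighbours ≥ 2, goes locally extinct.
  limpets: 2 of 5 neighbours < 3, not yet.
Round 5 — checking thresholds:
  algae: 2 of 4 neighbours < 4, not yet.
  copepods: 1 of 4 neighbours < 4, not yet.
  gobies: 4 of 7 neighbours ≥ 4, goes locally extinct.
  jellies: 1 of 5 neighbours < 5, not yet.
  limpets: 2 of 5 neighbours < 3, not yet.
Round 6 — no new extinctions; cascade stops.

algae, copepods, jellies, limpets, nudibranchs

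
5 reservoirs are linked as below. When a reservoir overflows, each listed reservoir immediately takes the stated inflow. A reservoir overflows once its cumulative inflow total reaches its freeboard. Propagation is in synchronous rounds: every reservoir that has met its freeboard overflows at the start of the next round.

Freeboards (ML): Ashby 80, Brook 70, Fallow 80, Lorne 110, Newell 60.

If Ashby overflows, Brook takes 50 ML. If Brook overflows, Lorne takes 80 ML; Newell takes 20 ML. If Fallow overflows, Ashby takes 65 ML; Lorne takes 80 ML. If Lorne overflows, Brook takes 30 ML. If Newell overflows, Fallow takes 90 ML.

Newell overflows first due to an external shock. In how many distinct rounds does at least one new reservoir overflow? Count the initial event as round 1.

Round 1 — Newell overflows (initial).
  Fallow: +90 → 90 ≥ 80
Round 2 — Fallow overflows.
  Ashby: +65 → 65 < 80
  Lorne: +80 → 80 < 110
No further overflows.

2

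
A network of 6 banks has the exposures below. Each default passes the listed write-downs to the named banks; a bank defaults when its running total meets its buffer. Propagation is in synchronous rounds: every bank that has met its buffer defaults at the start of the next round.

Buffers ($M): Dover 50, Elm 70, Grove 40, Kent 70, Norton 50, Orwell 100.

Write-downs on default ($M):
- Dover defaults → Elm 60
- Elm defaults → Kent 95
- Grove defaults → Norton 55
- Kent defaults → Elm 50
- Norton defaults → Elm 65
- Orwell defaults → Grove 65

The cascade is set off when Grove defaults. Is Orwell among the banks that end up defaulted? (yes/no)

Round 1 — Grove defaults (initial).
  Norton: +55 → 55 ≥ 50
Round 2 — Norton defaults.
  Elm: +65 → 65 < 70
No further defaults.

no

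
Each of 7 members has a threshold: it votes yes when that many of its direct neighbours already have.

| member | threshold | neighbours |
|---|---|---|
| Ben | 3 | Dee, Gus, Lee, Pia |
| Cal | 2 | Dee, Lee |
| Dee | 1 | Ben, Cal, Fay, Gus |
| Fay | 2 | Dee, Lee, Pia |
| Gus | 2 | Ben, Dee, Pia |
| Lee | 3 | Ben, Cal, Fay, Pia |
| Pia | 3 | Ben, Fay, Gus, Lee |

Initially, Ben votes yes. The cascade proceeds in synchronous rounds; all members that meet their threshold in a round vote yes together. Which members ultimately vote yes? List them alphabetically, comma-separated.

Ben, Dee, Gus

Round 1 — Ben votes yes (initial).
Round 2 — checking thresholds:
  Dee: 1 of 4 neighbours ≥ 1, votes yes.
  Gus: 1 of 3 neighbours < 2, not yet.
  Lee: 1 of 4 neighbours < 3, not yet.
  Pia: 1 of 4 neighbours < 3, not yet.
Round 3 — checking thresholds:
  Cal: 1 of 2 neighbours < 2, not yet.
  Fay: 1 of 3 neighbours < 2, not yet.
  Gus: 2 of 3 neighbours ≥ 2, votes yes.
  Lee: 1 of 4 neighbours < 3, not yet.
  Pia: 1 of 4 neighbours < 3, not yet.
Round 4 — no new yes votes; cascade stops.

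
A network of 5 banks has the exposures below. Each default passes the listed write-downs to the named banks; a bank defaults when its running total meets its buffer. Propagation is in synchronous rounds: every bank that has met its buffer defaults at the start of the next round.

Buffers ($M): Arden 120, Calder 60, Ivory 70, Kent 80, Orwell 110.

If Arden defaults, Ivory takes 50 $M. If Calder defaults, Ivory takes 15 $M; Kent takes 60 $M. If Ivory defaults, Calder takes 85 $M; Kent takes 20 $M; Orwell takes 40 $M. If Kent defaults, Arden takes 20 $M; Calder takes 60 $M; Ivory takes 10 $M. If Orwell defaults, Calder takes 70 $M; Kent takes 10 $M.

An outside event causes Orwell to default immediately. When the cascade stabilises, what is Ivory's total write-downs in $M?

15

Round 1 — Orwell defaults (initial).
  Calder: +70 → 70 ≥ 60
  Kent: +10 → 10 < 80
Round 2 — Calder defaults.
  Ivory: +15 → 15 < 70
  Kent: +60 → 70 < 80
No further defaults.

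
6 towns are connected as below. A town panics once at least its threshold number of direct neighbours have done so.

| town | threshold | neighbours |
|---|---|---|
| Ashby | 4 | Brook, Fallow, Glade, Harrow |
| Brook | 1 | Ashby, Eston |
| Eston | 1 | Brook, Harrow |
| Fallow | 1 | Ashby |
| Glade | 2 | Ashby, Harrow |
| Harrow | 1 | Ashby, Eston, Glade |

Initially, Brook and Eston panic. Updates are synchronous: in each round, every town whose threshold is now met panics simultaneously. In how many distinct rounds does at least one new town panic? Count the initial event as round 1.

Round 1 — Brook, Eston panic (initial).
Round 2 — checking thresholds:
  Ashby: 1 of 4 neighbours < 4, holds.
  Harrow: 1 of 3 neighbours ≥ 1, panics.
Round 3 — no new panics; cascade stops.

2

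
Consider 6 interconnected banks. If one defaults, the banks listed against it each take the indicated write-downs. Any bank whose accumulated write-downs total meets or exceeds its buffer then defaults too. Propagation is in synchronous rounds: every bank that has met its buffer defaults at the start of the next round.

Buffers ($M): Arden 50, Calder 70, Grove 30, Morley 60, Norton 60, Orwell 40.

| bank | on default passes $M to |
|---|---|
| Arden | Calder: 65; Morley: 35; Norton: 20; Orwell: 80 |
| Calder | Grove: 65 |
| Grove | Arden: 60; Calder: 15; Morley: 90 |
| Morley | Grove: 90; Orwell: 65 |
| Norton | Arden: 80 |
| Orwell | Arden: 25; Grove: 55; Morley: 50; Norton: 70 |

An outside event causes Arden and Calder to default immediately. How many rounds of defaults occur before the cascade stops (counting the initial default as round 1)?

Round 1 — Arden, Calder default (initial).
  Grove: +65 → 65 ≥ 30
  Morley: +35 → 35 < 60
  Norton: +20 → 20 < 60
  Orwell: +80 → 80 ≥ 40
Round 2 — Grove, Orwell default.
  Morley: +90+50 → 175 ≥ 60
  Norton: +70 → 90 ≥ 60
Round 3 — Morley, Norton default.
No further defaults.

3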